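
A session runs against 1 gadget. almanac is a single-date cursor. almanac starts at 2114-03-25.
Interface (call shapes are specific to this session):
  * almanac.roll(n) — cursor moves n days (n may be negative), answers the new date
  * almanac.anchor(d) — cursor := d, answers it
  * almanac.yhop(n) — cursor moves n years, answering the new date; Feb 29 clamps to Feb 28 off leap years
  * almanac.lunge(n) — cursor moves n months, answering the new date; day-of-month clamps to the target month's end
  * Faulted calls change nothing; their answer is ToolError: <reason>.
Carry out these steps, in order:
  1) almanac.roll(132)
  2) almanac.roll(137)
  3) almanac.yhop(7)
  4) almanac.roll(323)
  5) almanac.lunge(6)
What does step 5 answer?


Answer: 2123-05-07

Derivation:
> almanac.roll n='132'
:: 2114-08-04
> almanac.roll n='137'
:: 2114-12-19
> almanac.yhop n='7'
:: 2121-12-19
> almanac.roll n='323'
:: 2122-11-07
> almanac.lunge n='6'
:: 2123-05-07


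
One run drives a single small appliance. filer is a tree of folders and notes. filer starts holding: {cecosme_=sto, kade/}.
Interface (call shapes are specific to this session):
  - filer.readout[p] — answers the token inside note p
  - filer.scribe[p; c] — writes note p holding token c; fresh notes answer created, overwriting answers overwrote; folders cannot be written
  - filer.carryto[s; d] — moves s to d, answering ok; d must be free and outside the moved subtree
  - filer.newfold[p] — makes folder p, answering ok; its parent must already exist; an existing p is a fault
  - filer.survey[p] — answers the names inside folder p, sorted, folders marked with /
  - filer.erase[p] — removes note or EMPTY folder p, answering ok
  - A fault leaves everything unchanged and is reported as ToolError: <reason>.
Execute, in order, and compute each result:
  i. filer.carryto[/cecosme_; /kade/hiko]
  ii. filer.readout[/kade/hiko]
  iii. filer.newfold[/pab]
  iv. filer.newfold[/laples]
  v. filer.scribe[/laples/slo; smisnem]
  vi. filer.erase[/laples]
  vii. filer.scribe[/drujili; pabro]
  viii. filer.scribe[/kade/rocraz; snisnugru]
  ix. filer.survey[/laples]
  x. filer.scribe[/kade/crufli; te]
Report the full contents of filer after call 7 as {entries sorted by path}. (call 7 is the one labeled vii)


I use filer.carryto(/cecosme_, /kade/hiko), which returns ok.
Next I call filer.readout(/kade/hiko), — result: sto.
Next I call filer.newfold(/pab), → ok.
I invoke filer.newfold(/laples), giving ok.
I invoke filer.scribe(/laples/slo, smisnem), which returns created.
I call filer.erase(/laples), and get ToolError: not empty.
I run filer.scribe(/drujili, pabro), and observe created.
I try filer.scribe(/kade/rocraz, snisnugru), → created.
Now I run filer.survey(/laples), — result: [slo].
I use filer.scribe(/kade/crufli, te), and see created.

Answer: {drujili=pabro, kade/, kade/hiko=sto, laples/, laples/slo=smisnem, pab/}


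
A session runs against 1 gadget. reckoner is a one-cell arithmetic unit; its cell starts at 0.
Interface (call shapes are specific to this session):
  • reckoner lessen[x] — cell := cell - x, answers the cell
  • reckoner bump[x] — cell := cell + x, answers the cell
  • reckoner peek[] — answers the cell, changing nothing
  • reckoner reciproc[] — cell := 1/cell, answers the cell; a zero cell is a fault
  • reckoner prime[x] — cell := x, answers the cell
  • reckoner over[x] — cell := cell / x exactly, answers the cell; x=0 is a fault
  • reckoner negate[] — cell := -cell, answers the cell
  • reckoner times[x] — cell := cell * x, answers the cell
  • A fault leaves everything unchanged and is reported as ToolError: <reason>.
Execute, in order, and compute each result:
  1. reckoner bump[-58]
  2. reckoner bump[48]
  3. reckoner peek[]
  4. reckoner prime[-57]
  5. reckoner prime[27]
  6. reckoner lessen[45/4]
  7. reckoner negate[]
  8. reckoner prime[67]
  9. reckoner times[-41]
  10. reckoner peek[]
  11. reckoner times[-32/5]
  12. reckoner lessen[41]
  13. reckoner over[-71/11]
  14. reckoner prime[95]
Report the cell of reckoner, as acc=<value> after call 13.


Answer: acc=-964689/355

Derivation:
$ reckoner bump x=-58
[out] -58
$ reckoner bump x=48
[out] -10
$ reckoner peek
[out] -10
$ reckoner prime x=-57
[out] -57
$ reckoner prime x=27
[out] 27
$ reckoner lessen x=45/4
[out] 63/4
$ reckoner negate
[out] -63/4
$ reckoner prime x=67
[out] 67
$ reckoner times x=-41
[out] -2747
$ reckoner peek
[out] -2747
$ reckoner times x=-32/5
[out] 87904/5
$ reckoner lessen x=41
[out] 87699/5
$ reckoner over x=-71/11
[out] -964689/355
$ reckoner prime x=95
[out] 95


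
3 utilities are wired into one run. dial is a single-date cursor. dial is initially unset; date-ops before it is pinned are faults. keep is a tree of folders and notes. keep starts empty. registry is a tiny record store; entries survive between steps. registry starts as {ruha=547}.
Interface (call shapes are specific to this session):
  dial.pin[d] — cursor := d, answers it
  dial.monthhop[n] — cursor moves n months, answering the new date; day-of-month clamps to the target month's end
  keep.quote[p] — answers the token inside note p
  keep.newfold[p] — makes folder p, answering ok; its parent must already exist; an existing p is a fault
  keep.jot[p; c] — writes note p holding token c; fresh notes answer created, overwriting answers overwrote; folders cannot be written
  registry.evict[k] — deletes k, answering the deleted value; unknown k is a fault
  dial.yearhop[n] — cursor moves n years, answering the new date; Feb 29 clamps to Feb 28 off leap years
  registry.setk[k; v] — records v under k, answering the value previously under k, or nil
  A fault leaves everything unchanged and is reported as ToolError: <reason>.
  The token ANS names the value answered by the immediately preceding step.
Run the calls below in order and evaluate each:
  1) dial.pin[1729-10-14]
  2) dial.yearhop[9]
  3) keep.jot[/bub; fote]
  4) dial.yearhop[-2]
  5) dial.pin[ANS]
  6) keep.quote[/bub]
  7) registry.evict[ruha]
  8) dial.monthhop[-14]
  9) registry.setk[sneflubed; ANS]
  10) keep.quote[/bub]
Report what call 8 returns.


Answer: 1735-08-14

Derivation:
-- 1. pin(1729-10-14) -> 1729-10-14
-- 2. yearhop(9) -> 1738-10-14
-- 3. jot(/bub, fote) -> created
-- 4. yearhop(-2) -> 1736-10-14
-- 5. pin(ANS) -> 1736-10-14
-- 6. quote(/bub) -> fote
-- 7. evict(ruha) -> 547
-- 8. monthhop(-14) -> 1735-08-14
-- 9. setk(sneflubed, ANS) -> nil
-- 10. quote(/bub) -> fote


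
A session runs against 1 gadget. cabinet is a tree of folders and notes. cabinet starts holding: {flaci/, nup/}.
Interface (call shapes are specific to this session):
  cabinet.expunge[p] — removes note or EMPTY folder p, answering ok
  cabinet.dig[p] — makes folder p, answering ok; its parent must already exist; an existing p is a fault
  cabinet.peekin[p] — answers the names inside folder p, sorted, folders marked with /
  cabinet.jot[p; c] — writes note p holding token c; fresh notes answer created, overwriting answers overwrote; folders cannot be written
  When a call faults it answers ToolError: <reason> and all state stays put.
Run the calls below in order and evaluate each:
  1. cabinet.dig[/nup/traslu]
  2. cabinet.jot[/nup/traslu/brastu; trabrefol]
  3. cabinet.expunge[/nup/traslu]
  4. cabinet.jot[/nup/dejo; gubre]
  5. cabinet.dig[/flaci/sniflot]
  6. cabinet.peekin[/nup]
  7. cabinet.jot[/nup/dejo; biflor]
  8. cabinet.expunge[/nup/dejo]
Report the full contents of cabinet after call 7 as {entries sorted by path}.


Answer: {flaci/, flaci/sniflot/, nup/, nup/dejo=biflor, nup/traslu/, nup/traslu/brastu=trabrefol}

Derivation:
! cabinet.dig(/nup/traslu) == ok
! cabinet.jot(/nup/traslu/brastu, trabrefol) == created
! cabinet.expunge(/nup/traslu) == ToolError: not empty
! cabinet.jot(/nup/dejo, gubre) == created
! cabinet.dig(/flaci/sniflot) == ok
! cabinet.peekin(/nup) == [dejo, traslu/]
! cabinet.jot(/nup/dejo, biflor) == overwrote
! cabinet.expunge(/nup/dejo) == ok


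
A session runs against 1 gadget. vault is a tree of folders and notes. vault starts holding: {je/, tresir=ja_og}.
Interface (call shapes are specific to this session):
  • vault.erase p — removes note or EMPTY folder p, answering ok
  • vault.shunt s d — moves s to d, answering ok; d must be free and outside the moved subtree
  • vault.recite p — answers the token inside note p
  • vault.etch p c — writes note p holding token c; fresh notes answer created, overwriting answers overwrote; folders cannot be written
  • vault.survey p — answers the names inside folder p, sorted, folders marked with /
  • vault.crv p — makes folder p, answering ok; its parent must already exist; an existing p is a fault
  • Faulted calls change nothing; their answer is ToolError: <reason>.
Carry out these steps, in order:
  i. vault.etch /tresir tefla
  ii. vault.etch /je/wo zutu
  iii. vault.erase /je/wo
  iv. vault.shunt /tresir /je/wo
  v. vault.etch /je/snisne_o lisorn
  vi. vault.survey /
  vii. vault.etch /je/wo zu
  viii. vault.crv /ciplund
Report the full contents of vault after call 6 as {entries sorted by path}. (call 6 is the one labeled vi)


Answer: {je/, je/snisne_o=lisorn, je/wo=tefla}

Derivation:
[in] vault.etch p: /tresir c: tefla
:: overwrote
[in] vault.etch p: /je/wo c: zutu
:: created
[in] vault.erase p: /je/wo
:: ok
[in] vault.shunt s: /tresir d: /je/wo
:: ok
[in] vault.etch p: /je/snisne_o c: lisorn
:: created
[in] vault.survey p: /
:: [je/]
[in] vault.etch p: /je/wo c: zu
:: overwrote
[in] vault.crv p: /ciplund
:: ok


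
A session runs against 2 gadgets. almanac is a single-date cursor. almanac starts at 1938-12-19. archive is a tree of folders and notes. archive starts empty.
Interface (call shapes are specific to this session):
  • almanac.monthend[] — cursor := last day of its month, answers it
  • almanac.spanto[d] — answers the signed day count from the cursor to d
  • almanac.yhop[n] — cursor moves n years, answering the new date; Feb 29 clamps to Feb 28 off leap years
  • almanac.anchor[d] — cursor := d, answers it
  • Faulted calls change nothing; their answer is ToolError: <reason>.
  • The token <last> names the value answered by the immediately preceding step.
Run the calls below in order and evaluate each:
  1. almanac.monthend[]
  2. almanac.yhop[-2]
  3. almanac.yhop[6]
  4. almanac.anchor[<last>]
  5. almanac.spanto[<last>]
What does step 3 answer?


Answer: 1942-12-31

Derivation:
# 1. monthend() : 1938-12-31
# 2. yhop(-2) : 1936-12-31
# 3. yhop(6) : 1942-12-31
# 4. anchor(<last>) : 1942-12-31
# 5. spanto(<last>) : 0


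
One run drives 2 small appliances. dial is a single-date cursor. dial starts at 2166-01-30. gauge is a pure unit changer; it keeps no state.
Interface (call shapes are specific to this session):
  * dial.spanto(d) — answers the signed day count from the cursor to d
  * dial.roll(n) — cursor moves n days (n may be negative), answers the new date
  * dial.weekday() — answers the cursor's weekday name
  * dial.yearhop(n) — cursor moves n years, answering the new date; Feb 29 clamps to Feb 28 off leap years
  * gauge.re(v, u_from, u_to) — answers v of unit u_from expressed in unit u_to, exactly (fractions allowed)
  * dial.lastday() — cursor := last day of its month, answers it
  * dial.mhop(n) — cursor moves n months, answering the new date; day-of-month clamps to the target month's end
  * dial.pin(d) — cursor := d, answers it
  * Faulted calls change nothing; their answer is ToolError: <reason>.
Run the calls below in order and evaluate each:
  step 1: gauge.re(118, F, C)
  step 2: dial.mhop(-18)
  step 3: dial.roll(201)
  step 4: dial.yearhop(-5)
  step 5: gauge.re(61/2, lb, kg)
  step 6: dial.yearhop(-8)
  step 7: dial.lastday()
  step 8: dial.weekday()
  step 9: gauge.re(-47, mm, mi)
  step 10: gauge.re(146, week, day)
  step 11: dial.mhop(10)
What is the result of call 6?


$ gauge.re 118 F C
  430/9
$ dial.mhop -18
  2164-07-30
$ dial.roll 201
  2165-02-16
$ dial.yearhop -5
  2160-02-16
$ gauge.re 61/2 lb kg
  2766913457/200000000
$ dial.yearhop -8
  2152-02-16
$ dial.lastday
  2152-02-29
$ dial.weekday
  Tuesday
$ gauge.re -47 mm mi
  -47/1609344
$ gauge.re 146 week day
  1022
$ dial.mhop 10
  2152-12-29

Answer: 2152-02-16


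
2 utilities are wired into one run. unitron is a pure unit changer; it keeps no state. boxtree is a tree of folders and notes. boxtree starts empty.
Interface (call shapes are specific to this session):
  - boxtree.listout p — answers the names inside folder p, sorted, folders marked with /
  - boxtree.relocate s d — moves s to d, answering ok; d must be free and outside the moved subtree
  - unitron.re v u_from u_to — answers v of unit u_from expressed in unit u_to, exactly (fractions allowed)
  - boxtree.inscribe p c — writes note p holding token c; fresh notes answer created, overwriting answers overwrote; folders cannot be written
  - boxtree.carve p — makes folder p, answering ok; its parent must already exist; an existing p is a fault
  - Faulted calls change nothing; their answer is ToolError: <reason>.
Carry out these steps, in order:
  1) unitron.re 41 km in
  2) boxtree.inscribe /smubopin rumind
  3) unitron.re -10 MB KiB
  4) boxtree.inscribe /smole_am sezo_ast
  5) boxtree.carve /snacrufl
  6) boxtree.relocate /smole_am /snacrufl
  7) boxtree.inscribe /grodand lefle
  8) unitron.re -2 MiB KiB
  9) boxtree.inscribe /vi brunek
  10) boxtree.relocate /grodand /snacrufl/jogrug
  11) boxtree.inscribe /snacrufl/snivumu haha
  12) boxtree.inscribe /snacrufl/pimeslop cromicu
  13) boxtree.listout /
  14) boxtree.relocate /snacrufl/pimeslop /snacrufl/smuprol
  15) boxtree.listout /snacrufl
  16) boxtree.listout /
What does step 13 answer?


Answer: [smole_am, smubopin, snacrufl/, vi]

Derivation:
Then unitron.re on v→41, u_from→km, u_to→in, and observe 205000000/127.
Invoking boxtree.inscribe on p→/smubopin, c→rumind, → created.
Next I call unitron.re on v→-10, u_from→MB, u_to→KiB, giving -78125/8.
Then boxtree.inscribe on p→/smole_am, c→sezo_ast, and get created.
Calling boxtree.carve on p→/snacrufl, which returns ok.
I try boxtree.relocate on s→/smole_am, d→/snacrufl, and observe ToolError: exists.
I use boxtree.inscribe on p→/grodand, c→lefle, yielding created.
I try unitron.re on v→-2, u_from→MiB, u_to→KiB, and observe -2048.
I call boxtree.inscribe on p→/vi, c→brunek, and get created.
I run boxtree.relocate on s→/grodand, d→/snacrufl/jogrug, and observe ok.
Using boxtree.inscribe on p→/snacrufl/snivumu, c→haha, and see created.
I call boxtree.inscribe on p→/snacrufl/pimeslop, c→cromicu: created.
Next I call boxtree.listout on p→/, yielding [smole_am, smubopin, snacrufl/, vi].
Then boxtree.relocate on s→/snacrufl/pimeslop, d→/snacrufl/smuprol, giving ok.
I run boxtree.listout on p→/snacrufl: [jogrug, smuprol, snivumu].
Next I call boxtree.listout on p→/, yielding [smole_am, smubopin, snacrufl/, vi].


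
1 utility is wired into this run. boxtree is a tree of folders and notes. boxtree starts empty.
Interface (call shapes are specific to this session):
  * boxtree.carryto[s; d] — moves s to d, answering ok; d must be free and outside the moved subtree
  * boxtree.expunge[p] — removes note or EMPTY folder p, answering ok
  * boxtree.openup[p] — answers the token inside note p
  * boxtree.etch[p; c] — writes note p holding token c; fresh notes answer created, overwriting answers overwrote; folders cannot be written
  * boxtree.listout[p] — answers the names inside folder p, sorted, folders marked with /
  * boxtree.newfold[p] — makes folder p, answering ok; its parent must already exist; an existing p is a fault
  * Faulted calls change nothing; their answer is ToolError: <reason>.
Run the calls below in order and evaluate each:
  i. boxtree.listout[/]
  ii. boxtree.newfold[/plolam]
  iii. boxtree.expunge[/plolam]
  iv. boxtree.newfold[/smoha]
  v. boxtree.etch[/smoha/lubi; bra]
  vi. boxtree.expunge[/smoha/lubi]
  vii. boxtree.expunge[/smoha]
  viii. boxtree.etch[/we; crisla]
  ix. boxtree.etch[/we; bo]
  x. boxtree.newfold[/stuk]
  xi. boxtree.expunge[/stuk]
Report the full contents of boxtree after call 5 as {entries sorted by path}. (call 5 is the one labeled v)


Answer: {smoha/, smoha/lubi=bra}

Derivation:
==> listout(p→/)
<== []
==> newfold(p→/plolam)
<== ok
==> expunge(p→/plolam)
<== ok
==> newfold(p→/smoha)
<== ok
==> etch(p→/smoha/lubi, c→bra)
<== created
==> expunge(p→/smoha/lubi)
<== ok
==> expunge(p→/smoha)
<== ok
==> etch(p→/we, c→crisla)
<== created
==> etch(p→/we, c→bo)
<== overwrote
==> newfold(p→/stuk)
<== ok
==> expunge(p→/stuk)
<== ok


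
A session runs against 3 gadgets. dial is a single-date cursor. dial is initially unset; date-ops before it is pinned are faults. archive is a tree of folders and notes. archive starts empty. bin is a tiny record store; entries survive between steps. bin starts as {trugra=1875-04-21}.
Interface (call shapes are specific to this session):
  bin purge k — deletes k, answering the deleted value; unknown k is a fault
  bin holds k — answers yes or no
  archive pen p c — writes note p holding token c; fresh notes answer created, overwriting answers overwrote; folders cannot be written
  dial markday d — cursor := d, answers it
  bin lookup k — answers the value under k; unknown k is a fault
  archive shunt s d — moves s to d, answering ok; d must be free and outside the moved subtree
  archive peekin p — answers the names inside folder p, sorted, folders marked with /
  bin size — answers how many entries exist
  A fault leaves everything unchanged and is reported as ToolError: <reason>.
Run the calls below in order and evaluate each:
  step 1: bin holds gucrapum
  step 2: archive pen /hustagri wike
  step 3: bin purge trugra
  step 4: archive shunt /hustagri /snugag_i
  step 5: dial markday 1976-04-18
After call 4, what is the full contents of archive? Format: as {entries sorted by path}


Invoking bin holds on k: gucrapum, and see no.
Invoking archive pen on p: /hustagri, c: wike, — result: created.
I run bin purge on k: trugra, giving 1875-04-21.
Then archive shunt on s: /hustagri, d: /snugag_i: ok.
I use dial markday on d: 1976-04-18, — result: 1976-04-18.

Answer: {snugag_i=wike}


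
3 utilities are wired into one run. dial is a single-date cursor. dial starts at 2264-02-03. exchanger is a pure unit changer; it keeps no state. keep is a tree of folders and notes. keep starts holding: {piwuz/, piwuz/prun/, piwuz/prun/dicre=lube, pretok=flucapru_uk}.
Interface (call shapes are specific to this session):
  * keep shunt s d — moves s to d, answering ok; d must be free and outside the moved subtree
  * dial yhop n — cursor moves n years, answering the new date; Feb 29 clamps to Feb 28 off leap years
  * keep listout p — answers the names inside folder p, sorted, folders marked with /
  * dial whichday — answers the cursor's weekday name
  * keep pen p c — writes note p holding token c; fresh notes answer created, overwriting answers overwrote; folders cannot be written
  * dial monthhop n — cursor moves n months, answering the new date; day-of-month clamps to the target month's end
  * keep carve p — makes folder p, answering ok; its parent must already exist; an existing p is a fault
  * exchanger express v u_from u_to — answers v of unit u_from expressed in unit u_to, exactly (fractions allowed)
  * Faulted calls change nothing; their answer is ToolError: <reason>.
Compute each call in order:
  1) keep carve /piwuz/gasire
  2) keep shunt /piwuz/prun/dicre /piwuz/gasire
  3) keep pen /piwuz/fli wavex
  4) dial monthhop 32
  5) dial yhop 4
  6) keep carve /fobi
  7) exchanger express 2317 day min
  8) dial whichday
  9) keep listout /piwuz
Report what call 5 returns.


Then keep carve(/piwuz/gasire), and observe ok.
I call keep shunt(/piwuz/prun/dicre, /piwuz/gasire), — result: ToolError: exists.
I try keep pen(/piwuz/fli, wavex), which returns created.
Then dial monthhop(32), — result: 2266-10-03.
Invoking dial yhop(4), → 2270-10-03.
Using keep carve(/fobi), and observe ok.
Calling exchanger express(2317, day, min), → 3336480.
I use dial whichday, yielding Monday.
I invoke keep listout(/piwuz), and see [fli, gasire/, prun/].

Answer: 2270-10-03


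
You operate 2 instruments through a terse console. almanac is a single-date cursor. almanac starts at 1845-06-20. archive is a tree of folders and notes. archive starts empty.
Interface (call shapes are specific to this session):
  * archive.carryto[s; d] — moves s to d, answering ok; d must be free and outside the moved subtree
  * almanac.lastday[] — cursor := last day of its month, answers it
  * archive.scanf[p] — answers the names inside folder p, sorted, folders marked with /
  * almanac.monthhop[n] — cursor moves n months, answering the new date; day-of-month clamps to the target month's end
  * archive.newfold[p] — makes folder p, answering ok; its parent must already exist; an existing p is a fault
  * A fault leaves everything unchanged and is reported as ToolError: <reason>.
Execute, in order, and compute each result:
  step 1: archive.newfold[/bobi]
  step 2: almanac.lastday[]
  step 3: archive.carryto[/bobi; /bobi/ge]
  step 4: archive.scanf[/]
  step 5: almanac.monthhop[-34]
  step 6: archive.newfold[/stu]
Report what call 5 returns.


Answer: 1842-08-30

Derivation:
% newfold(p='/bobi') ~> ok
% lastday() ~> 1845-06-30
% carryto(s='/bobi', d='/bobi/ge') ~> ToolError: into itself
% scanf(p='/') ~> [bobi/]
% monthhop(n='-34') ~> 1842-08-30
% newfold(p='/stu') ~> ok


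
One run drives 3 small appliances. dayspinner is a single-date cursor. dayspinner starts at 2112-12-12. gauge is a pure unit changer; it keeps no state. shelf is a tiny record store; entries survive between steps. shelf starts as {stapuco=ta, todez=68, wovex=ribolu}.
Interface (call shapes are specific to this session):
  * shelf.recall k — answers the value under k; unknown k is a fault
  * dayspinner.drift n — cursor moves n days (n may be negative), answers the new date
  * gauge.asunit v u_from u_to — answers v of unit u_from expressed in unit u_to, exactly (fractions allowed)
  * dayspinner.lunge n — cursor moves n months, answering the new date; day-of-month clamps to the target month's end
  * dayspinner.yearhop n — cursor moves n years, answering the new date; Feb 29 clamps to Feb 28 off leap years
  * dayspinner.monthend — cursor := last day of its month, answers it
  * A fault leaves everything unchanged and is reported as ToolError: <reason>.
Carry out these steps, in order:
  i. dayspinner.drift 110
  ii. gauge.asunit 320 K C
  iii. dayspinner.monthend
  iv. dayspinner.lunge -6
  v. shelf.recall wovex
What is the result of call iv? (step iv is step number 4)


Answer: 2112-10-30

Derivation:
Now I run drift on 110, giving 2113-04-01.
Invoking asunit on 320, K, C, which returns 937/20.
I invoke monthend(), which returns 2113-04-30.
Next I call lunge on -6: 2112-10-30.
I use recall on wovex, → ribolu.


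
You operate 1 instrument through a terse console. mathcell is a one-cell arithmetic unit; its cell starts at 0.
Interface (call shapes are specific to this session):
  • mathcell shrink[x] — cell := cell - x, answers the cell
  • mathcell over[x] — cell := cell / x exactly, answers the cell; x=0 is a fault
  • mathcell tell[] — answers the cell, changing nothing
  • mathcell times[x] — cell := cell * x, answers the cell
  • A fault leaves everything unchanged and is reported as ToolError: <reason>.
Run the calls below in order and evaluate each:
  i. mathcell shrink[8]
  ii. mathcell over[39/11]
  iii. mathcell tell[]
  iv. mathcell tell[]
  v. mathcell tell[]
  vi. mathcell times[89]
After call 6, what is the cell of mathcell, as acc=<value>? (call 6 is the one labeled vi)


% mathcell shrink x→8
= -8
% mathcell over x→39/11
= -88/39
% mathcell tell
= -88/39
% mathcell tell
= -88/39
% mathcell tell
= -88/39
% mathcell times x→89
= -7832/39

Answer: acc=-7832/39


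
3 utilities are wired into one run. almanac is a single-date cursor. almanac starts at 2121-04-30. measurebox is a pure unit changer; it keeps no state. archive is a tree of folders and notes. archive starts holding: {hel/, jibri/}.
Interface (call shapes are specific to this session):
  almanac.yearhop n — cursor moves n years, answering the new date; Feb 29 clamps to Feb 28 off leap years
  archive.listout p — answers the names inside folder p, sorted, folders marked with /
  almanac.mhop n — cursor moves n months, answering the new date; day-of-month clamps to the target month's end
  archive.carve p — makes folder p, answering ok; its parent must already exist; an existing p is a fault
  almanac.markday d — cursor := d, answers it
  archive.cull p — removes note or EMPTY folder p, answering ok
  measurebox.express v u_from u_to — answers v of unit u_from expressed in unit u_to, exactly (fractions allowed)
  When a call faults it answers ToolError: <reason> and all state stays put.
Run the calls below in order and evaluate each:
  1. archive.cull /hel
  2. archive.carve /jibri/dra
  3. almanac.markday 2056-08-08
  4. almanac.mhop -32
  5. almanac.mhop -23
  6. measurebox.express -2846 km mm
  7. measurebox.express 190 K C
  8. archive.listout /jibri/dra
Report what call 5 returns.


I call cull passing p: /hel: ok.
Now I run carve passing p: /jibri/dra, yielding ok.
Next I call markday passing d: 2056-08-08, giving 2056-08-08.
I call mhop passing n: -32, → 2053-12-08.
I invoke mhop passing n: -23, which returns 2052-01-08.
Next I call express passing v: -2846, u_from: km, u_to: mm, yielding -2846000000.
Next I call express passing v: 190, u_from: K, u_to: C, — result: -1663/20.
Then listout passing p: /jibri/dra: [].

Answer: 2052-01-08


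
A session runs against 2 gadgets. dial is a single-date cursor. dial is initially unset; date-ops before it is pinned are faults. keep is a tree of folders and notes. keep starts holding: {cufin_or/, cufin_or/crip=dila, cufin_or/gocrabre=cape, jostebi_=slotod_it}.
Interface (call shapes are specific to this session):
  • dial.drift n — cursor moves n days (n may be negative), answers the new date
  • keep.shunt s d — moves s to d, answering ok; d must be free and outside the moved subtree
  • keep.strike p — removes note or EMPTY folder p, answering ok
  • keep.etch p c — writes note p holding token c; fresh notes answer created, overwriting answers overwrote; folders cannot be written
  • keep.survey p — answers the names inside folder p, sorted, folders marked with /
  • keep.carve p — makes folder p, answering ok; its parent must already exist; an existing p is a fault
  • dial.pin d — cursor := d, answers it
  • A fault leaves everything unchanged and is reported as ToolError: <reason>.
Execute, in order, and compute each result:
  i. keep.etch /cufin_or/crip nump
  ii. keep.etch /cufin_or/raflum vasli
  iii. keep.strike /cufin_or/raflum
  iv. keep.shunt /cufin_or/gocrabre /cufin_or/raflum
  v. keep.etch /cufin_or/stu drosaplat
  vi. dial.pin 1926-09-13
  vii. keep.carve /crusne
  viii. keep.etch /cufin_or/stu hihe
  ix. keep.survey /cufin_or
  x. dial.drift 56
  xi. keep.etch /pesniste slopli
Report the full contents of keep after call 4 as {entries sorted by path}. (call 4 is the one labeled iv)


Answer: {cufin_or/, cufin_or/crip=nump, cufin_or/raflum=cape, jostebi_=slotod_it}

Derivation:
Now I run keep.etch(p=/cufin_or/crip, c=nump), and observe overwrote.
I use keep.etch(p=/cufin_or/raflum, c=vasli), — result: created.
Then keep.strike(p=/cufin_or/raflum), yielding ok.
I use keep.shunt(s=/cufin_or/gocrabre, d=/cufin_or/raflum), and observe ok.
Now I run keep.etch(p=/cufin_or/stu, c=drosaplat), and get created.
I invoke dial.pin(d=1926-09-13), and observe 1926-09-13.
Then keep.carve(p=/crusne), giving ok.
Then keep.etch(p=/cufin_or/stu, c=hihe), and get overwrote.
Next I call keep.survey(p=/cufin_or), and observe [crip, raflum, stu].
Calling dial.drift(n=56), and see 1926-11-08.
I run keep.etch(p=/pesniste, c=slopli), yielding created.


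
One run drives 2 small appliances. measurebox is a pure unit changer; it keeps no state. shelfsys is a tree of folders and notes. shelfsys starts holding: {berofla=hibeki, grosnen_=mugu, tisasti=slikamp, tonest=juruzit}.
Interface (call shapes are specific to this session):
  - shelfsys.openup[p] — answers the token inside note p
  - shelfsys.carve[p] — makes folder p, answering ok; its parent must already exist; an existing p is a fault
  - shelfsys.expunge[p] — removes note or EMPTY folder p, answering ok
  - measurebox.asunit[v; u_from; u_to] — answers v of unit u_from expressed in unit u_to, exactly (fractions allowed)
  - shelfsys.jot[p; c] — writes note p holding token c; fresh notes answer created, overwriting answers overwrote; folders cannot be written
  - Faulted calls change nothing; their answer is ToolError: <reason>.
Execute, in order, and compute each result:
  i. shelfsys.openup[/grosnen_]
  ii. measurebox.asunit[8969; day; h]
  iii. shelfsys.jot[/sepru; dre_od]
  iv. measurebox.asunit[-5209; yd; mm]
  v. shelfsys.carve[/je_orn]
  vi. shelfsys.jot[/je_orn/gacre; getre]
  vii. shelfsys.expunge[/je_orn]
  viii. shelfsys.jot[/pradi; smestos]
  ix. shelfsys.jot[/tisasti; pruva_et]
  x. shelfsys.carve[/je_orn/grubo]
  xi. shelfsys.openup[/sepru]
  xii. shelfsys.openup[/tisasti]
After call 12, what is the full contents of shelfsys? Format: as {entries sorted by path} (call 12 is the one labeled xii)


Answer: {berofla=hibeki, grosnen_=mugu, je_orn/, je_orn/gacre=getre, je_orn/grubo/, pradi=smestos, sepru=dre_od, tisasti=pruva_et, tonest=juruzit}

Derivation:
Using shelfsys.openup passing p='/grosnen_', yielding mugu.
Next I call measurebox.asunit passing v='8969', u_from='day', u_to='h', giving 215256.
I call shelfsys.jot passing p='/sepru', c='dre_od', giving created.
Calling measurebox.asunit passing v='-5209', u_from='yd', u_to='mm', which returns -23815548/5.
I try shelfsys.carve passing p='/je_orn', yielding ok.
Next I call shelfsys.jot passing p='/je_orn/gacre', c='getre', yielding created.
Then shelfsys.expunge passing p='/je_orn', and get ToolError: not empty.
Now I run shelfsys.jot passing p='/pradi', c='smestos', and observe created.
I invoke shelfsys.jot passing p='/tisasti', c='pruva_et', which returns overwrote.
I run shelfsys.carve passing p='/je_orn/grubo', and get ok.
Using shelfsys.openup passing p='/sepru': dre_od.
I use shelfsys.openup passing p='/tisasti', which returns pruva_et.


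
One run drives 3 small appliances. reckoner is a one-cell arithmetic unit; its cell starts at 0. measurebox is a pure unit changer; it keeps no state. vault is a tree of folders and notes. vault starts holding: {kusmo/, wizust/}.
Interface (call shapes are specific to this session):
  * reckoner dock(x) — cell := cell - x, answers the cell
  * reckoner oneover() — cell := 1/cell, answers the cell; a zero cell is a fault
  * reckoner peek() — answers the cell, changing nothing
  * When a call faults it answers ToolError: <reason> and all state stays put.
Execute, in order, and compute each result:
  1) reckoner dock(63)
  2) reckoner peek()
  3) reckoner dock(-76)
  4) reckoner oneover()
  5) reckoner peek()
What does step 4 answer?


! reckoner dock(x: 63) -> -63
! reckoner peek() -> -63
! reckoner dock(x: -76) -> 13
! reckoner oneover() -> 1/13
! reckoner peek() -> 1/13

Answer: 1/13


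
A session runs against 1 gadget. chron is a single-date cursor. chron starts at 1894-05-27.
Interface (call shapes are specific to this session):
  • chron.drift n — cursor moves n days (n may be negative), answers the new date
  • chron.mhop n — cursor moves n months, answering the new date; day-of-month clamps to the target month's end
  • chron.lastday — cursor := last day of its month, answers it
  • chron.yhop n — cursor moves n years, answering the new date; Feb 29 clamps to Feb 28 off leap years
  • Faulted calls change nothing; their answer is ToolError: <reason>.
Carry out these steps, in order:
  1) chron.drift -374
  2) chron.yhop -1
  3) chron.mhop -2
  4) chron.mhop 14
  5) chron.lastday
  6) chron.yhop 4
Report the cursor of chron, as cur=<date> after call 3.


# chron.drift(n='-374') => 1893-05-18
# chron.yhop(n='-1') => 1892-05-18
# chron.mhop(n='-2') => 1892-03-18
# chron.mhop(n='14') => 1893-05-18
# chron.lastday() => 1893-05-31
# chron.yhop(n='4') => 1897-05-31

Answer: cur=1892-03-18


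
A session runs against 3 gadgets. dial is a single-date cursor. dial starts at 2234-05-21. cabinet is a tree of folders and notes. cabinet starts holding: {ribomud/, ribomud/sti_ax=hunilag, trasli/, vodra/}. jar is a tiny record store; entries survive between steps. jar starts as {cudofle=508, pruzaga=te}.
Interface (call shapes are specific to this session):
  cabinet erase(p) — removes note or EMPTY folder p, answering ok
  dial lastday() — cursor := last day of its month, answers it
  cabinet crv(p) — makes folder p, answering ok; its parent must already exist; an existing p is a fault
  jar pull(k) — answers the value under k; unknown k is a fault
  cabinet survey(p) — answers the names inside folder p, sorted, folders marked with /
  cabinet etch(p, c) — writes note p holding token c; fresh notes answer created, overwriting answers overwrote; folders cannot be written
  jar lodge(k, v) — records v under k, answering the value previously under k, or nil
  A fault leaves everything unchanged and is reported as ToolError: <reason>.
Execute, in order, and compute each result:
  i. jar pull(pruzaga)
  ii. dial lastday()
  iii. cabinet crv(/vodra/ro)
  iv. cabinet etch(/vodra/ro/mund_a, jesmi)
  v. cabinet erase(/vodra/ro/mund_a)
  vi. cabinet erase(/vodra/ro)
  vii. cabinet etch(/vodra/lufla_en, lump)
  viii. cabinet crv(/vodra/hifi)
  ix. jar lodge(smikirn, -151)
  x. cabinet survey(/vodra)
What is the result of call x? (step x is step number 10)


Answer: [hifi/, lufla_en]

Derivation:
[in] jar pull k→pruzaga
= te
[in] dial lastday
= 2234-05-31
[in] cabinet crv p→/vodra/ro
= ok
[in] cabinet etch p→/vodra/ro/mund_a c→jesmi
= created
[in] cabinet erase p→/vodra/ro/mund_a
= ok
[in] cabinet erase p→/vodra/ro
= ok
[in] cabinet etch p→/vodra/lufla_en c→lump
= created
[in] cabinet crv p→/vodra/hifi
= ok
[in] jar lodge k→smikirn v→-151
= nil
[in] cabinet survey p→/vodra
= [hifi/, lufla_en]


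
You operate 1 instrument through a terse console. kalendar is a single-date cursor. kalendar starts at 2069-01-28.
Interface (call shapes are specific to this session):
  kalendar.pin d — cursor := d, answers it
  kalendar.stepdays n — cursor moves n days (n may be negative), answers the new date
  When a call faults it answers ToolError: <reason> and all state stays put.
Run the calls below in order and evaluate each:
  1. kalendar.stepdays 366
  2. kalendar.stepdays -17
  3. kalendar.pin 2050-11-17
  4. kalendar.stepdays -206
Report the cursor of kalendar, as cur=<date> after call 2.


Answer: cur=2070-01-12

Derivation:
Now I run stepdays passing n='366': 2070-01-29.
Calling stepdays passing n='-17', which returns 2070-01-12.
Using pin passing d='2050-11-17', and observe 2050-11-17.
Next I call stepdays passing n='-206', → 2050-04-25.


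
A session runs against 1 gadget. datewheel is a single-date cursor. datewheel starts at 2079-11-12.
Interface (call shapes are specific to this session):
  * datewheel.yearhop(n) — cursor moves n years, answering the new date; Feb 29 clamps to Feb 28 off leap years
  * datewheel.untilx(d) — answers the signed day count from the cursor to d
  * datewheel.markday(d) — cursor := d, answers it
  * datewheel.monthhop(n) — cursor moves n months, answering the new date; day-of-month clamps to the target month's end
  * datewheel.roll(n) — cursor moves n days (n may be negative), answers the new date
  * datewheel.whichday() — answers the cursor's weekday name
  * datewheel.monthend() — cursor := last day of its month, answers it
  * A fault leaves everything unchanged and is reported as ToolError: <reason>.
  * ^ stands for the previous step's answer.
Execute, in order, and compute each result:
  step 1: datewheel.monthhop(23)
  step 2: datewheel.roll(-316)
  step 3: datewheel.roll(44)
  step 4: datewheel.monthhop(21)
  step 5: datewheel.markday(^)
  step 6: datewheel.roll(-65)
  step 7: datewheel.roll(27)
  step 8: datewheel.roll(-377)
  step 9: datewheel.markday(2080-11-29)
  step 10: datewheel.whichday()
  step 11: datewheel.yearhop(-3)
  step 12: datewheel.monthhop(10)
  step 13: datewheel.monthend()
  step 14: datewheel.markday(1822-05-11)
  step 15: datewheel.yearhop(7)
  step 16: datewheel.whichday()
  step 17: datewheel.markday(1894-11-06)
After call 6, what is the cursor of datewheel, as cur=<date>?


Using datewheel.monthhop passing n='23', — result: 2081-10-12.
I run datewheel.roll passing n='-316', which returns 2080-11-30.
I try datewheel.roll passing n='44', giving 2081-01-13.
Calling datewheel.monthhop passing n='21', which returns 2082-10-13.
I run datewheel.markday passing d='^', giving 2082-10-13.
Then datewheel.roll passing n='-65': 2082-08-09.
I call datewheel.roll passing n='27', → 2082-09-05.
Using datewheel.roll passing n='-377', and observe 2081-08-24.
I invoke datewheel.markday passing d='2080-11-29', → 2080-11-29.
Using datewheel.whichday(): Friday.
I invoke datewheel.yearhop passing n='-3', which returns 2077-11-29.
Now I run datewheel.monthhop passing n='10': 2078-09-29.
Then datewheel.monthend(), and get 2078-09-30.
Invoking datewheel.markday passing d='1822-05-11': 1822-05-11.
Using datewheel.yearhop passing n='7', — result: 1829-05-11.
Using datewheel.whichday, and observe Monday.
I try datewheel.markday passing d='1894-11-06': 1894-11-06.

Answer: cur=2082-08-09


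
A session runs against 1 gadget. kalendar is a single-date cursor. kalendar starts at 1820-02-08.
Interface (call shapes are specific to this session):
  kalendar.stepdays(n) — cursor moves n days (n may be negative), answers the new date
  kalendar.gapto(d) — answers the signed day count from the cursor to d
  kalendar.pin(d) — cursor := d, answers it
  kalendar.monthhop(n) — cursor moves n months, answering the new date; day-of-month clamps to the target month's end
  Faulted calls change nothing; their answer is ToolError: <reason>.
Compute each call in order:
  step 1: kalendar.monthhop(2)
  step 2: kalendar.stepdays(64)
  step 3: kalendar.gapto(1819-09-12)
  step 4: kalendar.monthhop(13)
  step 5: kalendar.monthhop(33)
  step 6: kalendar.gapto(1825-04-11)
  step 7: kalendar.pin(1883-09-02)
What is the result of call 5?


Answer: 1824-04-11

Derivation:
Do: kalendar.monthhop[n: 2]
See: 1820-04-08
Do: kalendar.stepdays[n: 64]
See: 1820-06-11
Do: kalendar.gapto[d: 1819-09-12]
See: -273
Do: kalendar.monthhop[n: 13]
See: 1821-07-11
Do: kalendar.monthhop[n: 33]
See: 1824-04-11
Do: kalendar.gapto[d: 1825-04-11]
See: 365
Do: kalendar.pin[d: 1883-09-02]
See: 1883-09-02


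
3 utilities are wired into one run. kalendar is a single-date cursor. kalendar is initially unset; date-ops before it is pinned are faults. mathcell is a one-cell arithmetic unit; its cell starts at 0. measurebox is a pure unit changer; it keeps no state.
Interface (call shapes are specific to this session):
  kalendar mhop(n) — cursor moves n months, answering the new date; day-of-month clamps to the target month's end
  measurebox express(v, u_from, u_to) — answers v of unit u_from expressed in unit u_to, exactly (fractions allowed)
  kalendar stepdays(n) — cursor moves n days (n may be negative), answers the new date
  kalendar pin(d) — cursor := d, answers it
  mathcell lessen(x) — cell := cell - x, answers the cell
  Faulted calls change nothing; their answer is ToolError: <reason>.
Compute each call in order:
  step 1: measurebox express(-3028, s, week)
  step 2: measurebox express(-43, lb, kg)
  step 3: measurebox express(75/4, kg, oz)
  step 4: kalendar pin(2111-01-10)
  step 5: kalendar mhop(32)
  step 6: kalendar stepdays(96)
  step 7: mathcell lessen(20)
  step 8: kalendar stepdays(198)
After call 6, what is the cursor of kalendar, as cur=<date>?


Answer: cur=2113-12-15

Derivation:
-> measurebox express(v: -3028, u_from: s, u_to: week)
<- -757/151200
-> measurebox express(v: -43, u_from: lb, u_to: kg)
<- -1950447191/100000000
-> measurebox express(v: 75/4, u_from: kg, u_to: oz)
<- 30000000000/45359237
-> kalendar pin(d: 2111-01-10)
<- 2111-01-10
-> kalendar mhop(n: 32)
<- 2113-09-10
-> kalendar stepdays(n: 96)
<- 2113-12-15
-> mathcell lessen(x: 20)
<- -20
-> kalendar stepdays(n: 198)
<- 2114-07-01
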